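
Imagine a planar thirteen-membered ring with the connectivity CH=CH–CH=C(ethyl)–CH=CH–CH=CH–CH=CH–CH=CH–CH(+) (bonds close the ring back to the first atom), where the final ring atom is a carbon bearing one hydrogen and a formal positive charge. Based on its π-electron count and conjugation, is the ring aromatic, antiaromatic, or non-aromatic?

The p orbitals form a continuous loop: the double-bond atoms are sp², each contributing one p electron; the carbocation has an empty p orbital. The ring is fully conjugated.
π-electron count: 6 × 2 = 12 from the double-bond units + 0 from the CH(+) atom = 12.
12 is a 4n count (n = 3), so the planar conjugated ring is antiaromatic.

Antiaromatic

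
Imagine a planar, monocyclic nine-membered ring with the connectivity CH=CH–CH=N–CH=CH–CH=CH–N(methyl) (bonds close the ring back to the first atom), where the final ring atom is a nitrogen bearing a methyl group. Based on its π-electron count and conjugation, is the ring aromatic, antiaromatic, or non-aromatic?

The p orbitals form a continuous loop: every atom in a ring double bond is sp² and brings one electron to the p orbital; each =N– nitrogen is pyridine-type (lone pair in the sp² plane, one electron in the p orbital); the pyrrole-type nitrogen donates its lone pair from the p orbital. The ring is fully conjugated.
π-electron count: 4 × 2 = 8 from the double-bond units + 2 from the N(methyl) atom = 10.
With 10 π electrons (n = 2), the Hückel 4n+2 condition holds.

Aromatic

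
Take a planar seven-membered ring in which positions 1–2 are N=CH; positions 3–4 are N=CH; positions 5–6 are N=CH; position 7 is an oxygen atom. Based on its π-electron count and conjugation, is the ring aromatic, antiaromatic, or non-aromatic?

The p orbitals form a continuous loop: each doubly-bonded ring atom is sp² with one p-orbital electron; the doubly-bonded nitrogens are pyridine-type — their lone pairs lie in the ring plane, leaving one electron in the p orbital; the oxygen donates one lone pair from its p orbital. The ring is fully conjugated.
Tallying contributions gives 3 × 2 = 6 from the double-bond units + 2 from the O atom = 8.
8 is a 4n count (n = 2), so the planar conjugated ring is antiaromatic.

Antiaromatic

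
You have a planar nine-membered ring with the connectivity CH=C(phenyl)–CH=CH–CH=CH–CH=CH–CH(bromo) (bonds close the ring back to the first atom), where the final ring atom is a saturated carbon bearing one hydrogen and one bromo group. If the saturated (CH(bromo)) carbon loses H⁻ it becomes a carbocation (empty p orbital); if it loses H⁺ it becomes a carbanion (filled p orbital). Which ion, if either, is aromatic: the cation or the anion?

The anion

In either ion the ring is fully conjugated: every atom, including the new sp² carbon, supplies a p orbital.
Cation: 4 × 2 + 0 = 8 π electrons → 4(2), antiaromatic.
Anion: 4 × 2 + 2 = 10 π electrons → 4(2)+2, aromatic.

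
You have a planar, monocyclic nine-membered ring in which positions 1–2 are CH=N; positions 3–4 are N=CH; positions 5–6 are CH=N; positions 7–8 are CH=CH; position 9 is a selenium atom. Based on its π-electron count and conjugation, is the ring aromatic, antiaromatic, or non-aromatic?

All ring atoms are sp² and supply a p orbital to the ring (the double-bond atoms are sp², each contributing one p electron; each =N– nitrogen is pyridine-type (lone pair in the sp² plane, one electron in the p orbital); the selenium donates one lone pair from its p orbital); the conjugation is uninterrupted.
π-electron count: 4 × 2 = 8 from the double-bond units + 2 from the Se atom = 10.
With 10 π electrons (n = 2), the Hückel 4n+2 condition holds.

Aromatic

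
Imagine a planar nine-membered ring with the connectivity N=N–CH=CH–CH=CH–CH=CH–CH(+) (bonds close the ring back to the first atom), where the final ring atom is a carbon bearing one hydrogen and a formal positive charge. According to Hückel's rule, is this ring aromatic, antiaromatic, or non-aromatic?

All ring atoms are sp² and supply a p orbital to the ring (every atom in a ring double bond is sp² and brings one electron to the p orbital; each sp² =N– keeps its lone pair in-plane and puts one electron into the π system; the carbocation has an empty p orbital); the conjugation is uninterrupted.
π-electron count: 4 × 2 = 8 from the double-bond units + 0 from the CH(+) atom = 8.
With 8 = 4·2 π electrons, Hückel's rule classifies the planar ring as antiaromatic.

Antiaromatic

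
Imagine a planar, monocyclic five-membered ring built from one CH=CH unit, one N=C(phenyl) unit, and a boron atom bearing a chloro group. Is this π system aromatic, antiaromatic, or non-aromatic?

Every ring atom contributes a p orbital perpendicular to the ring (each doubly-bonded ring atom is sp² with one p-orbital electron; each =N– nitrogen is pyridine-type (lone pair in the sp² plane, one electron in the p orbital); the boron has an empty p orbital), so the π system is cyclic and fully conjugated.
Adding the contributions, 2 × 2 = 4 from the double-bond units + 0 from the B(chloro) atom = 4.
4 = 4(1); a planar, fully conjugated 4n system is antiaromatic.

Antiaromatic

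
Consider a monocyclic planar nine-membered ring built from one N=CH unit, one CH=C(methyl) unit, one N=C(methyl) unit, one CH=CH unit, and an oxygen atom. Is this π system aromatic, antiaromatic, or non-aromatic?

All ring atoms are sp² and supply a p orbital to the ring (the double-bond atoms are sp², each contributing one p electron; the doubly-bonded nitrogens are pyridine-type — their lone pairs lie in the ring plane, leaving one electron in the p orbital; the oxygen donates one lone pair from its p orbital); the conjugation is uninterrupted.
Tallying contributions gives 4 × 2 = 8 from the double-bond units + 2 from the O atom = 10.
That gives a 4n+2 count (10, n = 2).

Aromatic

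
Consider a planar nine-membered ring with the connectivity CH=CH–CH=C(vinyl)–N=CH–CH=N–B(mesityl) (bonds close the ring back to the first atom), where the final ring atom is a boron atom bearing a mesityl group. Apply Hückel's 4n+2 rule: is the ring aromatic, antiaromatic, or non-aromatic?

Antiaromatic

All ring atoms are sp² and supply a p orbital to the ring (every atom in a ring double bond is sp² and brings one electron to the p orbital; each sp² =N– keeps its lone pair in-plane and puts one electron into the π system; the boron has an empty p orbital); the conjugation is uninterrupted.
Tallying contributions gives 4 × 2 = 8 from the double-bond units + 0 from the B(mesityl) atom = 8.
8 is a 4n count (n = 2), so the planar conjugated ring is antiaromatic.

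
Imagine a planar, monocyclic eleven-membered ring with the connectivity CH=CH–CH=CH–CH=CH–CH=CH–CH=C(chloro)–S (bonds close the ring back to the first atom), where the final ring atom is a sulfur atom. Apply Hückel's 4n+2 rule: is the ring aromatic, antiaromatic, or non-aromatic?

The p orbitals form a continuous loop: the double-bond atoms are sp², each contributing one p electron; the sulfur donates one lone pair from its p orbital. The ring is fully conjugated.
Tallying contributions gives 5 × 2 = 10 from the double-bond units + 2 from the S atom = 12.
A 4n π count (12, n = 3) in a planar conjugated ring means antiaromatic.

Antiaromatic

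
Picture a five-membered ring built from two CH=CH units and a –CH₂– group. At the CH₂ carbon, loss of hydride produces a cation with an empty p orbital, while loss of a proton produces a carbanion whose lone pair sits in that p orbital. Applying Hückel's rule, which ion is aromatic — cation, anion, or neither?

Once that carbon is sp², every ring atom has a p orbital and both ions are fully conjugated.
Cation: 2 × 2 + 0 = 4 π electrons → 4(1), antiaromatic.
Anion: 2 × 2 + 2 = 6 π electrons → 4(1)+2, aromatic.

The anion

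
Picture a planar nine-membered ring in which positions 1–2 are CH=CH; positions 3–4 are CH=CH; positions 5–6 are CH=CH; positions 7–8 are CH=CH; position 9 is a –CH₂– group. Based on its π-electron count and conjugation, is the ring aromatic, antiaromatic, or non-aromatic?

Because the tetrahedral CH₂ carbon is sp³ and has no p orbital in the ring π system at the CH2 position, the π system cannot extend all the way around the ring.
Hückel's rule only applies to fully conjugated rings, so this one is simply non-aromatic.

Non-aromatic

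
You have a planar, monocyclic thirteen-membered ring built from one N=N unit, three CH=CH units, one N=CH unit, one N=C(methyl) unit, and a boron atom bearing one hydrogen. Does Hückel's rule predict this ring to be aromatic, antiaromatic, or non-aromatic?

Check conjugation: each doubly-bonded ring atom is sp² with one p-orbital electron; each =N– nitrogen is pyridine-type (lone pair in the sp² plane, one electron in the p orbital); the boron has an empty p orbital — every position has a p orbital, so the cyclic π system is continuous.
Counting π electrons: 6 × 2 = 12 from the double-bond units + 0 from the BH atom = 12.
A 4n π count (12, n = 3) in a planar conjugated ring means antiaromatic.

Antiaromatic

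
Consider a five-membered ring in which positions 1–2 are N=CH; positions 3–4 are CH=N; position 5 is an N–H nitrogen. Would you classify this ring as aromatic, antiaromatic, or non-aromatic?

Aromatic

All ring atoms are sp² and supply a p orbital to the ring (each doubly-bonded ring atom is sp² with one p-orbital electron; each sp² =N– keeps its lone pair in-plane and puts one electron into the π system; the pyrrole-type nitrogen donates its lone pair from the p orbital); the conjugation is uninterrupted.
Tallying contributions gives 2 × 2 = 4 from the double-bond units + 2 from the NH atom = 6.
6 = 4(1) + 2, which satisfies Hückel's 4n+2 rule.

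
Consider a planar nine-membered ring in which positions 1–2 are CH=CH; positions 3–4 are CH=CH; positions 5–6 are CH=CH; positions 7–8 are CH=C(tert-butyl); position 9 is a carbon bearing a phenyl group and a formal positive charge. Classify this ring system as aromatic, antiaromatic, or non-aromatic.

Check conjugation: every atom in a ring double bond is sp² and brings one electron to the p orbital; the carbocation has an empty p orbital — every position has a p orbital, so the cyclic π system is continuous.
Counting π electrons: 4 × 2 = 8 from the double-bond units + 0 from the C(phenyl)(+) atom = 8.
A 4n π count (8, n = 2) in a planar conjugated ring means antiaromatic.

Antiaromatic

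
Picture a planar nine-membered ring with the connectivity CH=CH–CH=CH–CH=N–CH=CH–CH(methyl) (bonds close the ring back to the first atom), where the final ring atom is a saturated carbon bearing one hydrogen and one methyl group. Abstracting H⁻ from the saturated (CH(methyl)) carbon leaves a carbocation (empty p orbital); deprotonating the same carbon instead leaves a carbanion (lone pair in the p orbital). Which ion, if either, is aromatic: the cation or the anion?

In either ion the ring is fully conjugated: every atom, including the new sp² carbon, supplies a p orbital.
Cation: 4 × 2 + 0 = 8 π electrons → 4(2), antiaromatic.
Anion: 4 × 2 + 2 = 10 π electrons → 4(2)+2, aromatic.

The anion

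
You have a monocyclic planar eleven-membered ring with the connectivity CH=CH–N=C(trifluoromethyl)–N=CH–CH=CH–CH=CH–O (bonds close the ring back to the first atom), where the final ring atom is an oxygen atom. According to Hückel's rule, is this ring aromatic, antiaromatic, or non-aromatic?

Antiaromatic

Check conjugation: the double-bond atoms are sp², each contributing one p electron; the doubly-bonded nitrogens are pyridine-type — their lone pairs lie in the ring plane, leaving one electron in the p orbital; the oxygen donates one lone pair from its p orbital — every position has a p orbital, so the cyclic π system is continuous.
Counting π electrons: 5 × 2 = 10 from the double-bond units + 2 from the O atom = 12.
A 4n π count (12, n = 3) in a planar conjugated ring means antiaromatic.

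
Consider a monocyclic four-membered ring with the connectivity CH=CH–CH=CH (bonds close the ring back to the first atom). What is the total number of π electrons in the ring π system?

4

Check conjugation: the double-bond atoms are sp², each contributing one p electron — every position has a p orbital, so the cyclic π system is continuous.
Adding the contributions, 2 × 2 = 4 from the 2 double-bond units.
(This ring is cyclobutadiene.)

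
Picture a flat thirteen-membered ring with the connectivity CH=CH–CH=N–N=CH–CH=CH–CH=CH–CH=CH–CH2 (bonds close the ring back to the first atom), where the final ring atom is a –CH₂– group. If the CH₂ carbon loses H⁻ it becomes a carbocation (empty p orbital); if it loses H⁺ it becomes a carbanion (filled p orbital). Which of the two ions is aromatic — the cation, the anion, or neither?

In either ion the ring is fully conjugated: every atom, including the new sp² carbon, supplies a p orbital.
Cation: 6 × 2 + 0 = 12 π electrons → 4(3), antiaromatic.
Anion: 6 × 2 + 2 = 14 π electrons → 4(3)+2, aromatic.

The anion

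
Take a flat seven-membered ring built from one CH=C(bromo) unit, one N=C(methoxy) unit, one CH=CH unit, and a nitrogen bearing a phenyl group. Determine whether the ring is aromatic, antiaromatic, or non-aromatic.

Check conjugation: each doubly-bonded ring atom is sp² with one p-orbital electron; each =N– nitrogen is pyridine-type (lone pair in the sp² plane, one electron in the p orbital); the pyrrole-type nitrogen donates its lone pair from the p orbital — every position has a p orbital, so the cyclic π system is continuous.
Tallying contributions gives 3 × 2 = 6 from the double-bond units + 2 from the N(phenyl) atom = 8.
8 = 4(2); a planar, fully conjugated 4n system is antiaromatic.

Antiaromatic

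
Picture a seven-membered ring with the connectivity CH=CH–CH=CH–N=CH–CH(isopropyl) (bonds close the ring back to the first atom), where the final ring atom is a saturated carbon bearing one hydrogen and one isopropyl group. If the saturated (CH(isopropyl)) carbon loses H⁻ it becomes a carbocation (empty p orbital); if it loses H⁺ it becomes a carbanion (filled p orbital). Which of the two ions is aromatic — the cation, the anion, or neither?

In both ions every ring atom is sp² and contributes a p orbital, so both rings are fully conjugated.
Cation: 3 × 2 + 0 = 6 π electrons → 4(1)+2, aromatic.
Anion: 3 × 2 + 2 = 8 π electrons → 4(2), antiaromatic.

The cation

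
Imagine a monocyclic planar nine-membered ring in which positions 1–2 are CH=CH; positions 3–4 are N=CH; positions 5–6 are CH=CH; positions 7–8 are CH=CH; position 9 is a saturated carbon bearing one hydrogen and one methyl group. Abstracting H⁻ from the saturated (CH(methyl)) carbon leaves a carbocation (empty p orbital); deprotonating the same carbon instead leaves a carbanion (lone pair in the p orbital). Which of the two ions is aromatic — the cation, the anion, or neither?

In both ions every ring atom is sp² and contributes a p orbital, so both rings are fully conjugated.
Cation: 4 × 2 + 0 = 8 π electrons → 4(2), antiaromatic.
Anion: 4 × 2 + 2 = 10 π electrons → 4(2)+2, aromatic.

The anion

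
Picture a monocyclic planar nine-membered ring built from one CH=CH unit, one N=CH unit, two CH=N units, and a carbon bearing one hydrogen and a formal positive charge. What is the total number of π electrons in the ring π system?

8

Every ring atom contributes a p orbital perpendicular to the ring (the double-bond atoms are sp², each contributing one p electron; each sp² =N– keeps its lone pair in-plane and puts one electron into the π system; the carbocation has an empty p orbital), so the π system is cyclic and fully conjugated.
π-electron count: 4 × 2 = 8 from the double-bond units + 0 from the CH(+) atom = 8.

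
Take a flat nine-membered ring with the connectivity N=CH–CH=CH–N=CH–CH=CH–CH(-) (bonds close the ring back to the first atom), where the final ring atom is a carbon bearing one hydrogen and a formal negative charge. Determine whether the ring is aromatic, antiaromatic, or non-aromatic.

Check conjugation: the double-bond atoms are sp², each contributing one p electron; the doubly-bonded nitrogens are pyridine-type — their lone pairs lie in the ring plane, leaving one electron in the p orbital; the carbanion's lone pair occupies the p orbital — every position has a p orbital, so the cyclic π system is continuous.
Counting π electrons: 4 × 2 = 8 from the double-bond units + 2 from the CH(-) atom = 10.
10 = 4(2) + 2, which satisfies Hückel's 4n+2 rule.

Aromatic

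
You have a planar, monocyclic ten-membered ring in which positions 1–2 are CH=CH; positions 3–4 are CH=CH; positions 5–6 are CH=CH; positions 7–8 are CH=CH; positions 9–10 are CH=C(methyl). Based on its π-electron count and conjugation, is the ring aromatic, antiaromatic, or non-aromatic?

Aromatic

The p orbitals form a continuous loop: the double-bond atoms are sp², each contributing one p electron. The ring is fully conjugated.
Tallying contributions gives 5 × 2 = 10 from the 5 double-bond units.
That gives a 4n+2 count (10, n = 2).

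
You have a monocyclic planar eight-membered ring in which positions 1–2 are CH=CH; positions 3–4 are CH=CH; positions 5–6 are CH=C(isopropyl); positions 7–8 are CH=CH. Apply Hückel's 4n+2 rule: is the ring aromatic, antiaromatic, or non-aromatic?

Antiaromatic

Check conjugation: the double-bond atoms are sp², each contributing one p electron — every position has a p orbital, so the cyclic π system is continuous.
Tallying contributions gives 4 × 2 = 8 from the 4 double-bond units.
A 4n π count (8, n = 2) in a planar conjugated ring means antiaromatic.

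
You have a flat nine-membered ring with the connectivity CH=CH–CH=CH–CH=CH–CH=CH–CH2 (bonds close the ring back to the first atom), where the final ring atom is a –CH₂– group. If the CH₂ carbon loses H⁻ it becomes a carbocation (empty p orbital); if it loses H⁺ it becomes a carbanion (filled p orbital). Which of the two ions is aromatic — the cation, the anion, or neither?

The anion

In either ion the ring is fully conjugated: every atom, including the new sp² carbon, supplies a p orbital.
Cation: 4 × 2 + 0 = 8 π electrons → 4(2), antiaromatic.
Anion: 4 × 2 + 2 = 10 π electrons → 4(2)+2, aromatic.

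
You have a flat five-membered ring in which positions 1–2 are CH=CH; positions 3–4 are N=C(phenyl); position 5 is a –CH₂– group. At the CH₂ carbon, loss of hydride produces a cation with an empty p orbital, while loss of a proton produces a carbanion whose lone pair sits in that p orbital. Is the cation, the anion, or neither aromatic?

The anion

In either ion the ring is fully conjugated: every atom, including the new sp² carbon, supplies a p orbital.
Cation: 2 × 2 + 0 = 4 π electrons → 4(1), antiaromatic.
Anion: 2 × 2 + 2 = 6 π electrons → 4(1)+2, aromatic.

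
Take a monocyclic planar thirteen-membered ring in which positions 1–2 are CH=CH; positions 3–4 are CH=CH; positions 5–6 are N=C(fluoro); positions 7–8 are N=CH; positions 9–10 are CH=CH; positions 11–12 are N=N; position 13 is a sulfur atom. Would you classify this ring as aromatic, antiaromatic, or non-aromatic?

Aromatic

All ring atoms are sp² and supply a p orbital to the ring (the double-bond atoms are sp², each contributing one p electron; the doubly-bonded nitrogens are pyridine-type — their lone pairs lie in the ring plane, leaving one electron in the p orbital; the sulfur donates one lone pair from its p orbital); the conjugation is uninterrupted.
Adding the contributions, 6 × 2 = 12 from the double-bond units + 2 from the S atom = 14.
With 14 π electrons (n = 3), the Hückel 4n+2 condition holds.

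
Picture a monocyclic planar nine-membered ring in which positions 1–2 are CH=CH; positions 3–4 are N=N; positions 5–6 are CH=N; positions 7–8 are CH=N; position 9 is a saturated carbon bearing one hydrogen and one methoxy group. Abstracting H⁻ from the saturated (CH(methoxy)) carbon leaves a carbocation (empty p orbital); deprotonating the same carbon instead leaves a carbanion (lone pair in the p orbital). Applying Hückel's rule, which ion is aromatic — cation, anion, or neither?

Both ions have a continuous loop of p orbitals — each ring atom is sp².
Cation: 4 × 2 + 0 = 8 π electrons → 4(2), antiaromatic.
Anion: 4 × 2 + 2 = 10 π electrons → 4(2)+2, aromatic.

The anion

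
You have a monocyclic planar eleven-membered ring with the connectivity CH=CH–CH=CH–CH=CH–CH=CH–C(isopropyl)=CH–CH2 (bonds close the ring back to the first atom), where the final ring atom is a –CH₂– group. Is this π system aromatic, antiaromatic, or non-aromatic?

The CH2 carbon is saturated: the tetrahedral CH₂ carbon is sp³ and has no p orbital in the ring π system. Conjugation is not continuous around the ring.
Without a continuous loop of overlapping p orbitals the Hückel electron count never comes into play.

Non-aromatic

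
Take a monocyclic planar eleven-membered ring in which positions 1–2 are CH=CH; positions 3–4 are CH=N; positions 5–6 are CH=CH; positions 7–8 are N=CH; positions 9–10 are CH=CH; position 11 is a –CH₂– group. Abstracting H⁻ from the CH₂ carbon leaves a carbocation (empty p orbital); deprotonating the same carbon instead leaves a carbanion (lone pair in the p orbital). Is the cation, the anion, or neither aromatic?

The cation

Both ions have a continuous loop of p orbitals — each ring atom is sp².
Cation: 5 × 2 + 0 = 10 π electrons → 4(2)+2, aromatic.
Anion: 5 × 2 + 2 = 12 π electrons → 4(3), antiaromatic.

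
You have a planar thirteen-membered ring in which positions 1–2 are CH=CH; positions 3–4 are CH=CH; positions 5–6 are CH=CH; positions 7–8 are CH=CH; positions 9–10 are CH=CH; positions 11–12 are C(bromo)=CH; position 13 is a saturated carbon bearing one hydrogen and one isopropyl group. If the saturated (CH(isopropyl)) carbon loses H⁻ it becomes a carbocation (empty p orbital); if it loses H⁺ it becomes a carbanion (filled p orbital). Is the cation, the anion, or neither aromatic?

In both ions every ring atom is sp² and contributes a p orbital, so both rings are fully conjugated.
Cation: 6 × 2 + 0 = 12 π electrons → 4(3), antiaromatic.
Anion: 6 × 2 + 2 = 14 π electrons → 4(3)+2, aromatic.

The anion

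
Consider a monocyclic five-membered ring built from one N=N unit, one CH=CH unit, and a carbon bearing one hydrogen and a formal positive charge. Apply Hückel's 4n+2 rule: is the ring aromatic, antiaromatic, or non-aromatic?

All ring atoms are sp² and supply a p orbital to the ring (each doubly-bonded ring atom is sp² with one p-orbital electron; each =N– nitrogen is pyridine-type (lone pair in the sp² plane, one electron in the p orbital); the carbocation has an empty p orbital); the conjugation is uninterrupted.
Tallying contributions gives 2 × 2 = 4 from the double-bond units + 0 from the CH(+) atom = 4.
With 4 = 4·1 π electrons, Hückel's rule classifies the planar ring as antiaromatic.

Antiaromatic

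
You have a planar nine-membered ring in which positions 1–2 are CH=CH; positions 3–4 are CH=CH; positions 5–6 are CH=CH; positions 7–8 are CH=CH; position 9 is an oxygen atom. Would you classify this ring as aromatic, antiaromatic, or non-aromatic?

Aromatic

All ring atoms are sp² and supply a p orbital to the ring (every atom in a ring double bond is sp² and brings one electron to the p orbital; the oxygen donates one lone pair from its p orbital); the conjugation is uninterrupted.
Adding the contributions, 4 × 2 = 8 from the double-bond units + 2 from the O atom = 10.
Since 10 = 4·2 + 2, the ring meets the 4n+2 criterion.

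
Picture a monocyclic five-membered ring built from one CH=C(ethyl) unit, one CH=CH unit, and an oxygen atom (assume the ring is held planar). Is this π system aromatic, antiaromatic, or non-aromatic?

All ring atoms are sp² and supply a p orbital to the ring (the double-bond atoms are sp², each contributing one p electron; the oxygen donates one lone pair from its p orbital); the conjugation is uninterrupted.
Counting π electrons: 2 × 2 = 4 from the double-bond units + 2 from the O atom = 6.
Since 6 = 4·1 + 2, the ring meets the 4n+2 criterion.

Aromatic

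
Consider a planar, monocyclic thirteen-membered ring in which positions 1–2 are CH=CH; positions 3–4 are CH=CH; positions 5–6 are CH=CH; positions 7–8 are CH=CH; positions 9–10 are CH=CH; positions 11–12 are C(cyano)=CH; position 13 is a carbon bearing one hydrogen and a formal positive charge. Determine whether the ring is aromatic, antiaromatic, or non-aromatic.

Antiaromatic

Check conjugation: the double-bond atoms are sp², each contributing one p electron; the carbocation has an empty p orbital — every position has a p orbital, so the cyclic π system is continuous.
Adding the contributions, 6 × 2 = 12 from the double-bond units + 0 from the CH(+) atom = 12.
With 12 = 4·3 π electrons, Hückel's rule classifies the planar ring as antiaromatic.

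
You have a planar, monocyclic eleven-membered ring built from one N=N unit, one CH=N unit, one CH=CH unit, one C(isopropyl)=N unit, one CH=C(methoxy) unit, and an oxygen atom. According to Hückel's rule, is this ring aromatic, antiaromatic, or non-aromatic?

The p orbitals form a continuous loop: every atom in a ring double bond is sp² and brings one electron to the p orbital; the doubly-bonded nitrogens are pyridine-type — their lone pairs lie in the ring plane, leaving one electron in the p orbital; the oxygen donates one lone pair from its p orbital. The ring is fully conjugated.
π-electron count: 5 × 2 = 10 from the double-bond units + 2 from the O atom = 12.
A 4n π count (12, n = 3) in a planar conjugated ring means antiaromatic.

Antiaromatic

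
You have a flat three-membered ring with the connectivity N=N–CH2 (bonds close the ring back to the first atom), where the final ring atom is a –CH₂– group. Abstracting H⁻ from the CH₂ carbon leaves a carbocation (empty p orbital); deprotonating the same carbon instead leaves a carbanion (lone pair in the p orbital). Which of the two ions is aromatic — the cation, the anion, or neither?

The cation

Once that carbon is sp², every ring atom has a p orbital and both ions are fully conjugated.
Cation: 1 × 2 + 0 = 2 π electrons → 4(0)+2, aromatic.
Anion: 1 × 2 + 2 = 4 π electrons → 4(1), antiaromatic.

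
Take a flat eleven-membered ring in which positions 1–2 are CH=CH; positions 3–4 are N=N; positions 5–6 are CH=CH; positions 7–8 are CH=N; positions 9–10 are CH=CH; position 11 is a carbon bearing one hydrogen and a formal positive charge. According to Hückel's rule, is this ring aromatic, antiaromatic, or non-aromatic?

Aromatic

Every ring atom contributes a p orbital perpendicular to the ring (every atom in a ring double bond is sp² and brings one electron to the p orbital; the doubly-bonded nitrogens are pyridine-type — their lone pairs lie in the ring plane, leaving one electron in the p orbital; the carbocation has an empty p orbital), so the π system is cyclic and fully conjugated.
π-electron count: 5 × 2 = 10 from the double-bond units + 0 from the CH(+) atom = 10.
With 10 π electrons (n = 2), the Hückel 4n+2 condition holds.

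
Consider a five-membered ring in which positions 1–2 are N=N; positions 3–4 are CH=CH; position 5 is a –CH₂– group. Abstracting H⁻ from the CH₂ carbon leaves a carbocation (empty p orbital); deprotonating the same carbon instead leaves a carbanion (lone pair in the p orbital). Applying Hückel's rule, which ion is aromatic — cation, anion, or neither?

The anion

In both ions every ring atom is sp² and contributes a p orbital, so both rings are fully conjugated.
Cation: 2 × 2 + 0 = 4 π electrons → 4(1), antiaromatic.
Anion: 2 × 2 + 2 = 6 π electrons → 4(1)+2, aromatic.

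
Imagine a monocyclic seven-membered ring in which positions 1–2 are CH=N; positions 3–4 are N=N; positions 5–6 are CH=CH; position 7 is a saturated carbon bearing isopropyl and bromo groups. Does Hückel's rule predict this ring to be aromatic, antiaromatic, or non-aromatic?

Non-aromatic

The C(isopropyl)(bromo) carbon is saturated: that saturated carbon is sp³ and has no p orbital in the ring π system. Conjugation is not continuous around the ring.
Without a continuous loop of overlapping p orbitals the Hückel electron count never comes into play.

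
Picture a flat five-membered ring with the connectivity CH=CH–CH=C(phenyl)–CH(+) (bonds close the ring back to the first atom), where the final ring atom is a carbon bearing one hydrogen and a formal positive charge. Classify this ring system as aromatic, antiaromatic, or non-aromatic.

The p orbitals form a continuous loop: each doubly-bonded ring atom is sp² with one p-orbital electron; the carbocation has an empty p orbital. The ring is fully conjugated.
Counting π electrons: 2 × 2 = 4 from the double-bond units + 0 from the CH(+) atom = 4.
4 = 4(1); a planar, fully conjugated 4n system is antiaromatic.

Antiaromatic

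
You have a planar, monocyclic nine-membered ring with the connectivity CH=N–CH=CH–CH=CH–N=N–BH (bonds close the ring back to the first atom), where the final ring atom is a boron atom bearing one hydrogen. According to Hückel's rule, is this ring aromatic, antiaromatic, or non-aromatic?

Antiaromatic

Check conjugation: the double-bond atoms are sp², each contributing one p electron; each sp² =N– keeps its lone pair in-plane and puts one electron into the π system; the boron has an empty p orbital — every position has a p orbital, so the cyclic π system is continuous.
π-electron count: 4 × 2 = 8 from the double-bond units + 0 from the BH atom = 8.
8 is a 4n count (n = 2), so the planar conjugated ring is antiaromatic.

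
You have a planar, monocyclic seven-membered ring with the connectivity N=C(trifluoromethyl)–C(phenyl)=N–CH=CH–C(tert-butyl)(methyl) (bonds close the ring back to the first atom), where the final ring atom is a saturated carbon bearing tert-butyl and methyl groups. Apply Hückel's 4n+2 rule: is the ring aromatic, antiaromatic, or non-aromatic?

Because that saturated carbon is sp³ and has no p orbital in the ring π system at the C(tert-butyl)(methyl) position, the π system cannot extend all the way around the ring.
Hückel's rule only applies to fully conjugated rings, so this one is simply non-aromatic.

Non-aromatic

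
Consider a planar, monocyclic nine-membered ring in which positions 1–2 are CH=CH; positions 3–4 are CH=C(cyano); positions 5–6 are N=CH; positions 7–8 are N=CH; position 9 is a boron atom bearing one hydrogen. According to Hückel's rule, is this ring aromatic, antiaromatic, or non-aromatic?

Antiaromatic

Check conjugation: the double-bond atoms are sp², each contributing one p electron; each sp² =N– keeps its lone pair in-plane and puts one electron into the π system; the boron has an empty p orbital — every position has a p orbital, so the cyclic π system is continuous.
π-electron count: 4 × 2 = 8 from the double-bond units + 0 from the BH atom = 8.
With 8 = 4·2 π electrons, Hückel's rule classifies the planar ring as antiaromatic.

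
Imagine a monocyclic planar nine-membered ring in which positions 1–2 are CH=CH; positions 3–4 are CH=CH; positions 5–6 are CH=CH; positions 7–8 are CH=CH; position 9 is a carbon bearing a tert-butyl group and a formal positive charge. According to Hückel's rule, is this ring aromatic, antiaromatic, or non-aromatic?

All ring atoms are sp² and supply a p orbital to the ring (each doubly-bonded ring atom is sp² with one p-orbital electron; the carbocation has an empty p orbital); the conjugation is uninterrupted.
Counting π electrons: 4 × 2 = 8 from the double-bond units + 0 from the C(tert-butyl)(+) atom = 8.
A 4n π count (8, n = 2) in a planar conjugated ring means antiaromatic.

Antiaromatic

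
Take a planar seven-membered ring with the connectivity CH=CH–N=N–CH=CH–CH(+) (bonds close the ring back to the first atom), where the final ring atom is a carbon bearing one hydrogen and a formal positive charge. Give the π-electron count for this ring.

6

Every ring atom contributes a p orbital perpendicular to the ring (each doubly-bonded ring atom is sp² with one p-orbital electron; the doubly-bonded nitrogens are pyridine-type — their lone pairs lie in the ring plane, leaving one electron in the p orbital; the carbocation has an empty p orbital), so the π system is cyclic and fully conjugated.
π-electron count: 3 × 2 = 6 from the double-bond units + 0 from the CH(+) atom = 6.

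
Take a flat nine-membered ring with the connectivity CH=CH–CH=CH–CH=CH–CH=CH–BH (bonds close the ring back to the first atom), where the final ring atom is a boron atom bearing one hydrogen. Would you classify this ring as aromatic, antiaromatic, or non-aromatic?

Every ring atom contributes a p orbital perpendicular to the ring (every atom in a ring double bond is sp² and brings one electron to the p orbital; the boron has an empty p orbital), so the π system is cyclic and fully conjugated.
Adding the contributions, 4 × 2 = 8 from the double-bond units + 0 from the BH atom = 8.
8 is a 4n count (n = 2), so the planar conjugated ring is antiaromatic.

Antiaromatic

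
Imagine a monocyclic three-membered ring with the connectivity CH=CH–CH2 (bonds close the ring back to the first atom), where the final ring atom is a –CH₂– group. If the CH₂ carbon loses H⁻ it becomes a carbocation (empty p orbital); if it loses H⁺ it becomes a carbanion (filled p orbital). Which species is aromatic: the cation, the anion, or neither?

The cation

Both ions have a continuous loop of p orbitals — each ring atom is sp².
Cation: 1 × 2 + 0 = 2 π electrons → 4(0)+2, aromatic.
Anion: 1 × 2 + 2 = 4 π electrons → 4(1), antiaromatic.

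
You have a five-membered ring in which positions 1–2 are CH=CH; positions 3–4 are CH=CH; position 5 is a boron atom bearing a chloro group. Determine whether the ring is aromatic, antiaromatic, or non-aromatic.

Check conjugation: the double-bond atoms are sp², each contributing one p electron; the boron has an empty p orbital — every position has a p orbital, so the cyclic π system is continuous.
π-electron count: 2 × 2 = 4 from the double-bond units + 0 from the B(chloro) atom = 4.
A 4n π count (4, n = 1) in a planar conjugated ring means antiaromatic.

Antiaromatic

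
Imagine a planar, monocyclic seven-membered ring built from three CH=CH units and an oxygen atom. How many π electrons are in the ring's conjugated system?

8

Check conjugation: each doubly-bonded ring atom is sp² with one p-orbital electron; the oxygen donates one lone pair from its p orbital — every position has a p orbital, so the cyclic π system is continuous.
π-electron count: 3 × 2 = 6 from the double-bond units + 2 from the O atom = 8.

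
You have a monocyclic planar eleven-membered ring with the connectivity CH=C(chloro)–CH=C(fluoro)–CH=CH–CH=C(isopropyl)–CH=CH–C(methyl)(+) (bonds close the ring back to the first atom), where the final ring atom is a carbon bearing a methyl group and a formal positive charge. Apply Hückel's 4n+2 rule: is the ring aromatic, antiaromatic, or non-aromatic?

Every ring atom contributes a p orbital perpendicular to the ring (the double-bond atoms are sp², each contributing one p electron; the carbocation has an empty p orbital), so the π system is cyclic and fully conjugated.
Adding the contributions, 5 × 2 = 10 from the double-bond units + 0 from the C(methyl)(+) atom = 10.
10 = 4(2) + 2, which satisfies Hückel's 4n+2 rule.

Aromatic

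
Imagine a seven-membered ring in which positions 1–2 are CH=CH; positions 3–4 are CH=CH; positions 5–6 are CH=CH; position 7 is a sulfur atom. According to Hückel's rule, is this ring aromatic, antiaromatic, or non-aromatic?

Antiaromatic

Every ring atom contributes a p orbital perpendicular to the ring (the double-bond atoms are sp², each contributing one p electron; the sulfur donates one lone pair from its p orbital), so the π system is cyclic and fully conjugated.
π-electron count: 3 × 2 = 6 from the double-bond units + 2 from the S atom = 8.
A 4n π count (8, n = 2) in a planar conjugated ring means antiaromatic.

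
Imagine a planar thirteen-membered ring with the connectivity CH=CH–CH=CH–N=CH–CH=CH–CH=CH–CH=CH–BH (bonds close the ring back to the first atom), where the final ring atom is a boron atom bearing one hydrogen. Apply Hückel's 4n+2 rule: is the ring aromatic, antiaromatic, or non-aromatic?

Antiaromatic

All ring atoms are sp² and supply a p orbital to the ring (the double-bond atoms are sp², each contributing one p electron; each =N– nitrogen is pyridine-type (lone pair in the sp² plane, one electron in the p orbital); the boron has an empty p orbital); the conjugation is uninterrupted.
Tallying contributions gives 6 × 2 = 12 from the double-bond units + 0 from the BH atom = 12.
With 12 = 4·3 π electrons, Hückel's rule classifies the planar ring as antiaromatic.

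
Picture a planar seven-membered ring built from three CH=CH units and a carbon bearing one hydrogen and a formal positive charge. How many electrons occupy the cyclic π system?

Every ring atom contributes a p orbital perpendicular to the ring (each doubly-bonded ring atom is sp² with one p-orbital electron; the carbocation has an empty p orbital), so the π system is cyclic and fully conjugated.
Adding the contributions, 3 × 2 = 6 from the double-bond units + 0 from the CH(+) atom = 6.
This is the tropylium cation.

6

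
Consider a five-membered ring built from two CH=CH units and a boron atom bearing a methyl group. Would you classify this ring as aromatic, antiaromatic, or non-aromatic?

Check conjugation: every atom in a ring double bond is sp² and brings one electron to the p orbital; the boron has an empty p orbital — every position has a p orbital, so the cyclic π system is continuous.
Counting π electrons: 2 × 2 = 4 from the double-bond units + 0 from the B(methyl) atom = 4.
4 = 4(1); a planar, fully conjugated 4n system is antiaromatic.

Antiaromatic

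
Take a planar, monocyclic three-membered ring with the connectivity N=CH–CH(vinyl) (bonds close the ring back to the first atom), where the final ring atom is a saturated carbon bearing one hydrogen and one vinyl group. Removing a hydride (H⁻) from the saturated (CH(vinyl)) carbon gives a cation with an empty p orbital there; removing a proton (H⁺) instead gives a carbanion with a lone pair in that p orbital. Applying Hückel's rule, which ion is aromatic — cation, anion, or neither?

In both ions every ring atom is sp² and contributes a p orbital, so both rings are fully conjugated.
Cation: 1 × 2 + 0 = 2 π electrons → 4(0)+2, aromatic.
Anion: 1 × 2 + 2 = 4 π electrons → 4(1), antiaromatic.

The cation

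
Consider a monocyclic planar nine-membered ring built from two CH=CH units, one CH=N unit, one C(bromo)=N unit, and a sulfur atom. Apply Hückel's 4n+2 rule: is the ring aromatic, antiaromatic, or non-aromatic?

Aromatic

Check conjugation: each doubly-bonded ring atom is sp² with one p-orbital electron; each sp² =N– keeps its lone pair in-plane and puts one electron into the π system; the sulfur donates one lone pair from its p orbital — every position has a p orbital, so the cyclic π system is continuous.
Tallying contributions gives 4 × 2 = 8 from the double-bond units + 2 from the S atom = 10.
10 = 4(2) + 2, which satisfies Hückel's 4n+2 rule.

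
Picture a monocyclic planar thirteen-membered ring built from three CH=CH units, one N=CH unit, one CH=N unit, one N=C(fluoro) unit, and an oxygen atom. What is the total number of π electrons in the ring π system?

14

Check conjugation: the double-bond atoms are sp², each contributing one p electron; each =N– nitrogen is pyridine-type (lone pair in the sp² plane, one electron in the p orbital); the oxygen donates one lone pair from its p orbital — every position has a p orbital, so the cyclic π system is continuous.
Adding the contributions, 6 × 2 = 12 from the double-bond units + 2 from the O atom = 14.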